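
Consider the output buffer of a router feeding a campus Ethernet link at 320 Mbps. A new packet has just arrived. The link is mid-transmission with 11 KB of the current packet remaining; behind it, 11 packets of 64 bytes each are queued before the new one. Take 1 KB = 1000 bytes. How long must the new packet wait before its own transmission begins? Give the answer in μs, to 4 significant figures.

Each queued packet: L/R = 512/320000000 = 1.6 μs.
11 queued → 17.6 μs.
Plus remaining 88000 bits of current packet: 275 μs.
Queuing delay = 292.6 μs.

292.6 μs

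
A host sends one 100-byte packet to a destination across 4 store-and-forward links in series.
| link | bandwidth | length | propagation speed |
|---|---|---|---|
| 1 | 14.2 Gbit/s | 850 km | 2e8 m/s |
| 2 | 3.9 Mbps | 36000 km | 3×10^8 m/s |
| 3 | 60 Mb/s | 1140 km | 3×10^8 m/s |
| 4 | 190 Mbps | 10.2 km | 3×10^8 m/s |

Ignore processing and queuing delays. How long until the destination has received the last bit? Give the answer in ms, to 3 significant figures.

128 ms

L = 100 × 8 = 800 bits.
Transmission delays (L/R per hop): 5.6338e-05, 0.205128, 0.0133333, 0.00421053 ms; sum = 0.222728 ms.
Propagation delays (d/s per hop): 4.25, 120, 3.8, 0.034 ms; sum = 128.084 ms.
End-to-end = 128 ms.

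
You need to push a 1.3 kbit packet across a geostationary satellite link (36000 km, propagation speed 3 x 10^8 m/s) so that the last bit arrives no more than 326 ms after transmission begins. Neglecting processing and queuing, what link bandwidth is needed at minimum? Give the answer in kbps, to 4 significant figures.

6.311 kbps

Propagation delay = 36000000 / 300000000 = 120 ms.
Transmission budget = 326 − 120 = 206 ms.
R ≥ L / t_tx = 1300 bits / 0.206 s = 6.311 kbps.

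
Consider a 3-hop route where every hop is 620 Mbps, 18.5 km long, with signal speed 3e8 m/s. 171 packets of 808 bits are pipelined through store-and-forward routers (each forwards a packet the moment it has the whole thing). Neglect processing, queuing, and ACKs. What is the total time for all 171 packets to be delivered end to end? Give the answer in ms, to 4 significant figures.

0.4105 ms

Per-hop transmission t_tx = L/R = 808/620000000 = 0.00130323 ms.
Per-hop propagation t_prop = 18500/300000000 = 0.0616667 ms.
Pipeline fill: first packet needs 3·t_tx to clear all hops; remaining 170 packets each add one t_tx.
Total = (3+171-1)·t_tx + 3·t_prop = 173·0.00130323 + 3·0.0616667 = 0.4105 ms.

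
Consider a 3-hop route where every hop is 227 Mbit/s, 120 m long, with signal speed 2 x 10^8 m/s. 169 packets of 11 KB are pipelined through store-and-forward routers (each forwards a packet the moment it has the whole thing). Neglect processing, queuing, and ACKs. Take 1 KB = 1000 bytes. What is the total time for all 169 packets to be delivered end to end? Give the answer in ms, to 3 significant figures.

Per-hop transmission t_tx = L/R = 88000/227000000 = 0.387665 ms.
Per-hop propagation t_prop = 120/200000000 = 0.0006 ms.
Pipeline fill: first packet needs 3·t_tx to clear all hops; remaining 168 packets each add one t_tx.
Total = (3+169-1)·t_tx + 3·t_prop = 171·0.387665 + 3·0.0006 = 66.3 ms.

66.3 ms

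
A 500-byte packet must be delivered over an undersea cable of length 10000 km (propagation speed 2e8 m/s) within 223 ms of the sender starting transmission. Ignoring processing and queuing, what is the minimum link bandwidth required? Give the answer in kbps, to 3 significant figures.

23.1 kbps

L = 4000 bits.
Propagation delay = 10000000 / 200000000 = 50 ms.
Transmission budget = 223 − 50 = 173 ms.
R ≥ L / t_tx = 4000 bits / 0.173 s = 23.1 kbps.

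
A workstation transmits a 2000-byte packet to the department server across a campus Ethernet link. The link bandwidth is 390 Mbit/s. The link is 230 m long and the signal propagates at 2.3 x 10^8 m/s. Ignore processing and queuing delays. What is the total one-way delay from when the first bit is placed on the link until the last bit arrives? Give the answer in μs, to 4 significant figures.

L = 2000 × 8 = 16000 bits.
Transmission delay = L/R = 16000 / 390000000 = 41.0256 μs.
Propagation delay = d/s = 230 m / 2.3e+08 m/s = 1 μs.
Total = 42.03 μs.

42.03 μs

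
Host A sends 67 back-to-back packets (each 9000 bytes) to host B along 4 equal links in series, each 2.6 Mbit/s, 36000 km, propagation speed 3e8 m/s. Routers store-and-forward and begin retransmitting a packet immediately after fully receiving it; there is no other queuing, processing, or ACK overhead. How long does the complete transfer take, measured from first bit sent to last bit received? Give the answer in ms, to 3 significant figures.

Per-hop transmission t_tx = L/R = 72000/2600000 = 27.6923 ms.
Per-hop propagation t_prop = 36000000/300000000 = 120 ms.
Pipeline fill: first packet needs 4·t_tx to clear all hops; remaining 66 packets each add one t_tx.
Total = (4+67-1)·t_tx + 4·t_prop = 70·27.6923 + 4·120 = 2420 ms.

2420 ms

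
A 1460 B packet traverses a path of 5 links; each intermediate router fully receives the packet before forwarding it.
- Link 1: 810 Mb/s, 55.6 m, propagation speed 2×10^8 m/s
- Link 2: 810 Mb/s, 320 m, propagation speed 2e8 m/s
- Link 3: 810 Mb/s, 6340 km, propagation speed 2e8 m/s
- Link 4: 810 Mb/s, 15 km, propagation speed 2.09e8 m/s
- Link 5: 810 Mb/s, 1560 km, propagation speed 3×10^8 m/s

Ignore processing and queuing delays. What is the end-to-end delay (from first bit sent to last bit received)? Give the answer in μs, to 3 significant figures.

37000 μs

L = 1460 × 8 = 11680 bits.
Transmission delay per hop = L/R = 11680/810000000 = 14.4198 μs; 5 hops → 72.0988 μs.
Propagation delays (d/s per hop): 0.278, 1.6, 31700, 71.7703, 5200 μs; sum = 36973.6 μs.
End-to-end = 37000 μs.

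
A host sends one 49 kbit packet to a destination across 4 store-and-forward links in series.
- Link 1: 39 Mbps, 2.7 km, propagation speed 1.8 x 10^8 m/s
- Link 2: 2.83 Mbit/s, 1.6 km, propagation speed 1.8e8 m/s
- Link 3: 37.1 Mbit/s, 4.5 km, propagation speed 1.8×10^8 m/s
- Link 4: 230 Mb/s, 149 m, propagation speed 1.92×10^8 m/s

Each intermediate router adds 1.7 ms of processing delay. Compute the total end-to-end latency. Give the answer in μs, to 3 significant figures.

25300 μs

L = 49000 bits.
Transmission delays (L/R per hop): 1256.41, 17314.5, 1320.75, 213.043 μs; sum = 20104.7 μs.
Propagation delays (d/s per hop): 15, 8.88889, 25, 0.776042 μs; sum = 49.6649 μs.
Processing at 3 router(s): 3 × 1.7 ms = 5100 μs.
End-to-end = 25300 μs.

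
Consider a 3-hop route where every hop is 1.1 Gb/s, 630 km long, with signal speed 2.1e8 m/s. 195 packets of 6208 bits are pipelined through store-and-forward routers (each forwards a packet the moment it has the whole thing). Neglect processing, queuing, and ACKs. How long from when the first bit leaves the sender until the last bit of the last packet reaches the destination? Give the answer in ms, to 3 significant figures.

10.1 ms

Per-hop transmission t_tx = L/R = 6208/1100000000 = 0.00564364 ms.
Per-hop propagation t_prop = 630000/210000000 = 3 ms.
Pipeline fill: first packet needs 3·t_tx to clear all hops; remaining 194 packets each add one t_tx.
Total = (3+195-1)·t_tx + 3·t_prop = 197·0.00564364 + 3·3 = 10.1 ms.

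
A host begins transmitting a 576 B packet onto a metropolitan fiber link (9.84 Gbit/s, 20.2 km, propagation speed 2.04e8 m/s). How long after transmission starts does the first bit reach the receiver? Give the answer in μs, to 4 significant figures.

First bit experiences only propagation delay: d/s = 20200/204000000 = 99.02 μs.

99.02 μs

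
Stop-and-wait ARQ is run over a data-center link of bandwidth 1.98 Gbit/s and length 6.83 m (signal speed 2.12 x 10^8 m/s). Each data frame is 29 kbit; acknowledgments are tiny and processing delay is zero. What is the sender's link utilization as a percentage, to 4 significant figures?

99.56 %

t_tx = L/R = 29000/1980000000 = 1.46465e-05 s.
t_prop = 6.83/212000000 = 3.2217e-08 s; RTT = 6.4434e-08 s.
Cycle = t_tx + RTT = 1.47109e-05 s.
Utilization = t_tx / cycle = 1.46465e-05/1.47109e-05 = 99.56 %.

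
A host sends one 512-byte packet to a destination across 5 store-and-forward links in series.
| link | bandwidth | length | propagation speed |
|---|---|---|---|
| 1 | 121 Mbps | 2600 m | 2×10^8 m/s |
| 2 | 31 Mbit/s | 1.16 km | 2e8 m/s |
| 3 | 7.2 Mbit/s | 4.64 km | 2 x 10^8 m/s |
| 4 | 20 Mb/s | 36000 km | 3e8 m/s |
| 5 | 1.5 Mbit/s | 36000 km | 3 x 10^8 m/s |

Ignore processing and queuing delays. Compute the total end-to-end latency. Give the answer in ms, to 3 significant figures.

L = 512 × 8 = 4096 bits.
Transmission delays (L/R per hop): 0.0338512, 0.132129, 0.568889, 0.2048, 2.73067 ms; sum = 3.67034 ms.
Propagation delays (d/s per hop): 0.013, 0.0058, 0.0232, 120, 120 ms; sum = 240.042 ms.
End-to-end = 244 ms.

244 ms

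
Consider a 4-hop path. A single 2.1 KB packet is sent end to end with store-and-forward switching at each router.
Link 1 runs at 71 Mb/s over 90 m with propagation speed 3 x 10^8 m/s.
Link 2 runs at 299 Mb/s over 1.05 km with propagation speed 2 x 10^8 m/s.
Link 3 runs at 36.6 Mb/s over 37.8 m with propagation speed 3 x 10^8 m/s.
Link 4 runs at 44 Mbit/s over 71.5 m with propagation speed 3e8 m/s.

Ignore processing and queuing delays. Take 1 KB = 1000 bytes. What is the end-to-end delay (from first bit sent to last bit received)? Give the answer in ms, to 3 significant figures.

1.14 ms

L = 16800 bits.
Transmission delays (L/R per hop): 0.23662, 0.0561873, 0.459016, 0.381818 ms; sum = 1.13364 ms.
Propagation delays (d/s per hop): 0.0003, 0.00525, 0.000126, 0.000238333 ms; sum = 0.00591433 ms.
End-to-end = 1.14 ms.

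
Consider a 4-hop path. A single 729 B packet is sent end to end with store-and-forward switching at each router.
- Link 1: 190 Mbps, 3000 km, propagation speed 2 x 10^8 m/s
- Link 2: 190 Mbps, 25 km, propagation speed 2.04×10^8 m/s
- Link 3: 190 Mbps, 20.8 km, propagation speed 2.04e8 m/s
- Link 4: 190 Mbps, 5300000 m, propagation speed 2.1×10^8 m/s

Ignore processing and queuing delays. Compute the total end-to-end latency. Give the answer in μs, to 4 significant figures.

L = 729 × 8 = 5832 bits.
Transmission delay per hop = L/R = 5832/190000000 = 30.6947 μs; 4 hops → 122.779 μs.
Propagation delays (d/s per hop): 15000, 122.549, 101.961, 25238.1 μs; sum = 40462.6 μs.
End-to-end = 40590 μs.

40590 μs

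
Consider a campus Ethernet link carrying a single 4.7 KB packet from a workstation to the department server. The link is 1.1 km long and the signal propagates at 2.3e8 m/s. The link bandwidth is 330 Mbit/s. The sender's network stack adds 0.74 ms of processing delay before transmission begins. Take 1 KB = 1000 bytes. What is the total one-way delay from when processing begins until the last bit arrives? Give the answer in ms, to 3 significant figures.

0.859 ms

L = 37600 bits.
Transmission delay = L/R = 37600 / 330000000 = 0.113939 ms.
Propagation delay = d/s = 1100 m / 2.3e+08 m/s = 0.00478261 ms.
Plus processing delay 0.74 ms = 0.74 ms.
Total = 0.859 ms.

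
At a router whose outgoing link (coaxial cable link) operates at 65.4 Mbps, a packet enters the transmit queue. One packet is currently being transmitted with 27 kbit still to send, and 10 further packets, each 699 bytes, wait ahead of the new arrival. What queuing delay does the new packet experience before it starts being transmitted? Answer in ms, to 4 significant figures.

1.268 ms

Each queued packet: L/R = 5592/6.54e+07 = 0.0855046 ms.
10 queued → 0.855046 ms.
Plus remaining 27000 bits of current packet: 0.412844 ms.
Queuing delay = 1.268 ms.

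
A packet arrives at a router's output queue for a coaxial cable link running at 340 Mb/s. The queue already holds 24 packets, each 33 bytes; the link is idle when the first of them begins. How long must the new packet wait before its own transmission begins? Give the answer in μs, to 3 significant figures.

18.6 μs

Each queued packet: L/R = 264/340000000 = 0.776471 μs.
24 queued → 18.6353 μs.
Queuing delay = 18.6 μs.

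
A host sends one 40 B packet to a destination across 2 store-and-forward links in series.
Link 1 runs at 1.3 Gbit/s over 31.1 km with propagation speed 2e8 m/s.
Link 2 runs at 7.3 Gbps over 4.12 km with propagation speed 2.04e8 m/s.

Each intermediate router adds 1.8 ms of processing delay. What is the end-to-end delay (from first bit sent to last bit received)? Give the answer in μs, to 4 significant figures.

1976 μs

L = 40 × 8 = 320 bits.
Transmission delays (L/R per hop): 0.246154, 0.0438356 μs; sum = 0.289989 μs.
Propagation delays (d/s per hop): 155.5, 20.1961 μs; sum = 175.696 μs.
Processing at 1 router(s): 1 × 1.8 ms = 1800 μs.
End-to-end = 1976 μs.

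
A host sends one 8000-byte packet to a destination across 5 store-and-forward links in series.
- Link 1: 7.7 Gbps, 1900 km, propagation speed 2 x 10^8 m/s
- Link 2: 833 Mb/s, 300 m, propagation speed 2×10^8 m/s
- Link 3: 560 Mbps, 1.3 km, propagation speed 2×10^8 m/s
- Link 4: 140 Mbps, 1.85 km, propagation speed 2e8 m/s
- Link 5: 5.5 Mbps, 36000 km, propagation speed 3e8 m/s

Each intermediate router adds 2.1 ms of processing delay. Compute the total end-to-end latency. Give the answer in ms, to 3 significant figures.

150 ms

L = 8000 × 8 = 64000 bits.
Transmission delays (L/R per hop): 0.00831169, 0.0768307, 0.114286, 0.457143, 11.6364 ms; sum = 12.2929 ms.
Propagation delays (d/s per hop): 9.5, 0.0015, 0.0065, 0.00925, 120 ms; sum = 129.517 ms.
Processing at 4 router(s): 4 × 2.1 ms = 8.4 ms.
End-to-end = 150 ms.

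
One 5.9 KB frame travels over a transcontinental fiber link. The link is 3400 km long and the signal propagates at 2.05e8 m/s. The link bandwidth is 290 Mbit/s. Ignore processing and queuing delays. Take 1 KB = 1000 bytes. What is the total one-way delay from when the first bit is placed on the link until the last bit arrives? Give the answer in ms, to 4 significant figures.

L = 47200 bits.
Transmission delay = L/R = 47200 / 290000000 = 0.162759 ms.
Propagation delay = d/s = 3400000 m / 2.05e+08 m/s = 16.5854 ms.
Total = 16.75 ms.

16.75 ms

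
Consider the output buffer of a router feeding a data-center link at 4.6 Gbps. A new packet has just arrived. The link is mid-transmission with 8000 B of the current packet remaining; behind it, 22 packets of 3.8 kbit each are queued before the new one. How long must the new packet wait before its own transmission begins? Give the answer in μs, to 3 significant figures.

32.1 μs

Each queued packet: L/R = 3800/4600000000 = 0.826087 μs.
22 queued → 18.1739 μs.
Plus remaining 64000 bits of current packet: 13.913 μs.
Queuing delay = 32.1 μs.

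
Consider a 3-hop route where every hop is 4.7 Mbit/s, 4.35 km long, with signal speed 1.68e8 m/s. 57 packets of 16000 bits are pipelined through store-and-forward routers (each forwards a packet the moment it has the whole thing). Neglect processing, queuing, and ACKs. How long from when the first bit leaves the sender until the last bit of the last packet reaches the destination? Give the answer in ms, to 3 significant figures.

201 ms

Per-hop transmission t_tx = L/R = 16000/4700000 = 3.40426 ms.
Per-hop propagation t_prop = 4350/168000000 = 0.0258929 ms.
Pipeline fill: first packet needs 3·t_tx to clear all hops; remaining 56 packets each add one t_tx.
Total = (3+57-1)·t_tx + 3·t_prop = 59·3.40426 + 3·0.0258929 = 201 ms.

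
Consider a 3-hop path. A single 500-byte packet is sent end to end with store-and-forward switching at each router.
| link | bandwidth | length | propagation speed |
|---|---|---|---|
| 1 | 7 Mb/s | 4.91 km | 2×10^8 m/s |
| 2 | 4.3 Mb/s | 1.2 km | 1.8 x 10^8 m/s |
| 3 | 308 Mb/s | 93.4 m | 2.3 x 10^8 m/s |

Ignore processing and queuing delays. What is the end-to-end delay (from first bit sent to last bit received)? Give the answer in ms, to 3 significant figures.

L = 500 × 8 = 4000 bits.
Transmission delays (L/R per hop): 0.571429, 0.930233, 0.012987 ms; sum = 1.51465 ms.
Propagation delays (d/s per hop): 0.02455, 0.00666667, 0.000406087 ms; sum = 0.0316228 ms.
End-to-end = 1.55 ms.

1.55 ms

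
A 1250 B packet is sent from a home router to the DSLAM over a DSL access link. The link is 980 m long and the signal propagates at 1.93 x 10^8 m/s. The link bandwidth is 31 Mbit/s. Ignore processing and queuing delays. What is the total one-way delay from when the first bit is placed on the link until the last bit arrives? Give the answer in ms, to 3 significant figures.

L = 1250 × 8 = 10000 bits.
Transmission delay = L/R = 10000 / 31000000 = 0.322581 ms.
Propagation delay = d/s = 980 m / 193000000 m/s = 0.00507772 ms.
Total = 0.328 ms.

0.328 ms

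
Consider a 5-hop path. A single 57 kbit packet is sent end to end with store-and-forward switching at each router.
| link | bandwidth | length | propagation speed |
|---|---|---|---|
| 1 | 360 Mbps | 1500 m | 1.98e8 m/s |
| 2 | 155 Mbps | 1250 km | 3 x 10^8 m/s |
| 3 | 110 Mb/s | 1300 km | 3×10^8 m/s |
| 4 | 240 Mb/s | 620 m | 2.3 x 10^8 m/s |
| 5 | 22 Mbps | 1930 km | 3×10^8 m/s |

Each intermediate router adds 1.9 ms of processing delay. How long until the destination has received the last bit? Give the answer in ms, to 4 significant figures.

26.42 ms

L = 57000 bits.
Transmission delays (L/R per hop): 0.158333, 0.367742, 0.518182, 0.2375, 2.59091 ms; sum = 3.87267 ms.
Propagation delays (d/s per hop): 0.00757576, 4.16667, 4.33333, 0.00269565, 6.43333 ms; sum = 14.9436 ms.
Processing at 4 router(s): 4 × 1.9 ms = 7.6 ms.
End-to-end = 26.42 ms.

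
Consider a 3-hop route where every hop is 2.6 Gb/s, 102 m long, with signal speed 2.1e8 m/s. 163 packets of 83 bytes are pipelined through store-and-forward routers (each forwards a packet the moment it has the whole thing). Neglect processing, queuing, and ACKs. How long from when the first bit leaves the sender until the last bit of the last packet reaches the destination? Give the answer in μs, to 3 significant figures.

43.6 μs

Per-hop transmission t_tx = L/R = 664/2600000000 = 0.255385 μs.
Per-hop propagation t_prop = 102/210000000 = 0.485714 μs.
Pipeline fill: first packet needs 3·t_tx to clear all hops; remaining 162 packets each add one t_tx.
Total = (3+163-1)·t_tx + 3·t_prop = 165·0.255385 + 3·0.485714 = 43.6 μs.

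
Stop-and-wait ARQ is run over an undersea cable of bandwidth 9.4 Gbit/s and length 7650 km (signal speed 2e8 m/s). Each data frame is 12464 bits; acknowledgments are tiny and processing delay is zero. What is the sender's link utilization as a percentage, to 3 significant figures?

0.00173 %

t_tx = L/R = 12464/9400000000 = 1.32596e-06 s.
t_prop = 7650000/200000000 = 0.03825 s; RTT = 0.0765 s.
Cycle = t_tx + RTT = 0.0765013 s.
Utilization = t_tx / cycle = 1.32596e-06/0.0765013 = 0.00173 %.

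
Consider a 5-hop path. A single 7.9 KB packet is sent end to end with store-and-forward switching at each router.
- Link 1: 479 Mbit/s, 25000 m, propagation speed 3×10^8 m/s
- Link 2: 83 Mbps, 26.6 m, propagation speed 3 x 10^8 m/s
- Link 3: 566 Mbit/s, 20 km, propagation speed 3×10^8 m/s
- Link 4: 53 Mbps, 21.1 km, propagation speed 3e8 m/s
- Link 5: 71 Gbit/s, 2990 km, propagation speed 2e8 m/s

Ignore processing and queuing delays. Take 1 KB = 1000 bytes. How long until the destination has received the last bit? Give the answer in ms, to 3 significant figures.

17.4 ms

L = 63200 bits.
Transmission delays (L/R per hop): 0.131942, 0.761446, 0.111661, 1.19245, 0.000890141 ms; sum = 2.19839 ms.
Propagation delays (d/s per hop): 0.0833333, 8.86667e-05, 0.0666667, 0.0703333, 14.95 ms; sum = 15.1704 ms.
End-to-end = 17.4 ms.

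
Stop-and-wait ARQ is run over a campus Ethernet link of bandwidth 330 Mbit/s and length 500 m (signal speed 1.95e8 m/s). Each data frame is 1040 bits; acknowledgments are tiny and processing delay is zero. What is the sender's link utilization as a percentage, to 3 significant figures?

38.1 %

t_tx = L/R = 1040/330000000 = 3.15152e-06 s.
t_prop = 500/195000000 = 2.5641e-06 s; RTT = 5.12821e-06 s.
Cycle = t_tx + RTT = 8.27972e-06 s.
Utilization = t_tx / cycle = 3.15152e-06/8.27972e-06 = 38.1 %.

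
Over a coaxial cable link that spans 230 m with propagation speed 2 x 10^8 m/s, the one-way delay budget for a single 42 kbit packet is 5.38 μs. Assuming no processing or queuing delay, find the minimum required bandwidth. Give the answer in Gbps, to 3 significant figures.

Propagation delay = 230 / 200000000 = 1.15 μs.
Transmission budget = 5.38 − 1.15 = 4.23 μs.
R ≥ L / t_tx = 42000 bits / 4.23e-06 s = 9.93 Gbps.

9.93 Gbps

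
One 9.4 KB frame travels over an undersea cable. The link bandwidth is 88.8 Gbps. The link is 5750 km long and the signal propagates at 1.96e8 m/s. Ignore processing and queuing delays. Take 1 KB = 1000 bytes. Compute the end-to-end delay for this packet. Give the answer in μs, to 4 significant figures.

L = 75200 bits.
Transmission delay = L/R = 75200 / 88800000000 = 0.846847 μs.
Propagation delay = d/s = 5750000 m / 196000000 m/s = 29336.7 μs.
Total = 29340 μs.

29340 μs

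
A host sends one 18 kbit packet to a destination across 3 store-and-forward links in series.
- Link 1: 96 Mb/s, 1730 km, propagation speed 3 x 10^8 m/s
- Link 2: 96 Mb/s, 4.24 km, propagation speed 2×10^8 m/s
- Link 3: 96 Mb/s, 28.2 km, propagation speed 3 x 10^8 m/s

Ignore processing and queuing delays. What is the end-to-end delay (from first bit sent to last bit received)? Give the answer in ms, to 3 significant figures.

6.44 ms

L = 18000 bits.
Transmission delay per hop = L/R = 18000/96000000 = 0.1875 ms; 3 hops → 0.5625 ms.
Propagation delays (d/s per hop): 5.76667, 0.0212, 0.094 ms; sum = 5.88187 ms.
End-to-end = 6.44 ms.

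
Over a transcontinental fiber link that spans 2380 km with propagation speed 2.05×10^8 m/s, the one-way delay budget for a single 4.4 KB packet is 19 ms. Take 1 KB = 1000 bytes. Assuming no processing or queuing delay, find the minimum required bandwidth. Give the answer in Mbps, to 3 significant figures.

4.76 Mbps

L = 35200 bits.
Propagation delay = 2380000 / 2.05e+08 = 11.6098 ms.
Transmission budget = 19 − 11.6098 = 7.39024 ms.
R ≥ L / t_tx = 35200 bits / 0.00739024 s = 4.76 Mbps.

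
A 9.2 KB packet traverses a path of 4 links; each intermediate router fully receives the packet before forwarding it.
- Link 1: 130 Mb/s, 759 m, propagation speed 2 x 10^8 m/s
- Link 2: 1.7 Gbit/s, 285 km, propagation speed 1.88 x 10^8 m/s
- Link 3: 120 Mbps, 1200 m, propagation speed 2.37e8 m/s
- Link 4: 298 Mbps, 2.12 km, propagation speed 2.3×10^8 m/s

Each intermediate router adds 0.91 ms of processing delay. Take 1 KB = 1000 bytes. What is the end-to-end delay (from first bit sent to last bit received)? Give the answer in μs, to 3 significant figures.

L = 73600 bits.
Transmission delays (L/R per hop): 566.154, 43.2941, 613.333, 246.98 μs; sum = 1469.76 μs.
Propagation delays (d/s per hop): 3.795, 1515.96, 5.06329, 9.21739 μs; sum = 1534.03 μs.
Processing at 3 router(s): 3 × 0.91 ms = 2730 μs.
End-to-end = 5730 μs.

5730 μs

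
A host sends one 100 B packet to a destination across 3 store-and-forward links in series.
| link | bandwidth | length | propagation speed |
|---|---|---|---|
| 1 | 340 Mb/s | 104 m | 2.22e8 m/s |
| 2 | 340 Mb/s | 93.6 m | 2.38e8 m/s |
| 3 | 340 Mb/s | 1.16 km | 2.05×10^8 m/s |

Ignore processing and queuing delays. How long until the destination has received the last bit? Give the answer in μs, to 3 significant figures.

L = 100 × 8 = 800 bits.
Transmission delay per hop = L/R = 800/340000000 = 2.35294 μs; 3 hops → 7.05882 μs.
Propagation delays (d/s per hop): 0.468468, 0.393277, 5.65854 μs; sum = 6.52028 μs.
End-to-end = 13.6 μs.

13.6 μs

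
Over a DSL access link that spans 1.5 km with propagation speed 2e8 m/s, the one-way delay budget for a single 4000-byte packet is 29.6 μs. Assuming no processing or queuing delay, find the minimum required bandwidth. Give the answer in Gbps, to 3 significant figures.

1.45 Gbps

L = 32000 bits.
Propagation delay = 1500 / 200000000 = 7.5 μs.
Transmission budget = 29.6 − 7.5 = 22.1 μs.
R ≥ L / t_tx = 32000 bits / 2.21e-05 s = 1.45 Gbps.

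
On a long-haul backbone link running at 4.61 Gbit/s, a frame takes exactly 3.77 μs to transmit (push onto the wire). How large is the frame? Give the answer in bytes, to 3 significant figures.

2170 bytes

L = R × t_tx = 4610000000 b/s × 3.77e-06 s = 17379.7 bits.
In bytes: 17379.7 / 8 = 2170 bytes.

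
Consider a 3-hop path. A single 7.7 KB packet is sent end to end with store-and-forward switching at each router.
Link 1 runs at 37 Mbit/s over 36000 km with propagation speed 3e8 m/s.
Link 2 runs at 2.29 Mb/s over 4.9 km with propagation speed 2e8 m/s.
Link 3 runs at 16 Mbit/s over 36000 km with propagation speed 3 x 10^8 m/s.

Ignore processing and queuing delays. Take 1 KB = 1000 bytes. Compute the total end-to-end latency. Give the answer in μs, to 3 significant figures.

272000 μs

L = 61600 bits.
Transmission delays (L/R per hop): 1664.86, 26899.6, 3850 μs; sum = 32414.4 μs.
Propagation delays (d/s per hop): 120000, 24.5, 120000 μs; sum = 240025 μs.
End-to-end = 272000 μs.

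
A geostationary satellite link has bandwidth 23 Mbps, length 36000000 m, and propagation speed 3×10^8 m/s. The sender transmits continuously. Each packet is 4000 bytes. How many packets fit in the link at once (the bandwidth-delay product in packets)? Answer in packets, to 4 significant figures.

86.25 packets

Propagation delay = 36000000 / 300000000 = 0.12 s.
BDP = R × t_prop = 23000000 × 0.12 = 2760000 bits.
In packets of 32000 bits: 86.25 packets.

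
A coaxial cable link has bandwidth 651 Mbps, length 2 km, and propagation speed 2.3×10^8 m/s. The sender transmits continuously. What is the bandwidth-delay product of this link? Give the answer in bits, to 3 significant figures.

5660 bits

Propagation delay = 2000 / 2.3e+08 = 8.69565e-06 s.
BDP = R × t_prop = 651000000 × 8.69565e-06 = 5660.87 bits.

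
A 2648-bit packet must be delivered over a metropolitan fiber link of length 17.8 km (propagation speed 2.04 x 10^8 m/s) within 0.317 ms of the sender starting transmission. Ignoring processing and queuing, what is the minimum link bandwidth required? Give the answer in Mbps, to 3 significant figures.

11.5 Mbps

Propagation delay = 17800 / 204000000 = 0.0872549 ms.
Transmission budget = 0.317 − 0.0872549 = 0.229745 ms.
R ≥ L / t_tx = 2648 bits / 0.000229745 s = 11.5 Mbps.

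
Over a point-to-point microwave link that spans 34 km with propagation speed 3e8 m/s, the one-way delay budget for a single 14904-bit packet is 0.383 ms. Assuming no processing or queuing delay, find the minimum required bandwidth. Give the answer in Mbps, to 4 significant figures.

Propagation delay = 34000 / 300000000 = 0.113333 ms.
Transmission budget = 0.383 − 0.113333 = 0.269667 ms.
R ≥ L / t_tx = 14904 bits / 0.000269667 s = 55.27 Mbps.

55.27 Mbps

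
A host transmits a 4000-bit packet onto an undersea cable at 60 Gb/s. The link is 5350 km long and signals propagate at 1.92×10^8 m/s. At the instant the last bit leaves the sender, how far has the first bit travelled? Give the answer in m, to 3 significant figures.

12.8 m

t_tx = L/R = 4000/60000000000 = 6.66667e-08 s.
Distance = s × t_tx = 192000000 × 6.66667e-08 = 12.8 m.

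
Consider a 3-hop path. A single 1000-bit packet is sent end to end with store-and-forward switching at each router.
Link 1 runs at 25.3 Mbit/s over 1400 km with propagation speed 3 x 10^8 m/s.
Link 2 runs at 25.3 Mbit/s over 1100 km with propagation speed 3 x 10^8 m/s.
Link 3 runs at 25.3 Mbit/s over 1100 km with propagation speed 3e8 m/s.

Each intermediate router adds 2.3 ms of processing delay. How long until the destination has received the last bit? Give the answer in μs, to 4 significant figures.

Transmission delay per hop = L/R = 1000/25300000 = 39.5257 μs; 3 hops → 118.577 μs.
Propagation delays (d/s per hop): 4666.67, 3666.67, 3666.67 μs; sum = 12000 μs.
Processing at 2 router(s): 2 × 2.3 ms = 4600 μs.
End-to-end = 16720 μs.

16720 μs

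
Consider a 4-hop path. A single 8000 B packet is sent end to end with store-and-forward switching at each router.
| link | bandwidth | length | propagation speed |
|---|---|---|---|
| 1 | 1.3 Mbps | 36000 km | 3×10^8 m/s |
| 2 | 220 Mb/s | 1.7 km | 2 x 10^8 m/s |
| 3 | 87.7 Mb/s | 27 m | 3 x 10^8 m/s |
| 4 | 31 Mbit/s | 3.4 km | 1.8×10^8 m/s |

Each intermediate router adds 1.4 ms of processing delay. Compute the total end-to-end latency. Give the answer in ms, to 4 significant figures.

L = 8000 × 8 = 64000 bits.
Transmission delays (L/R per hop): 49.2308, 0.290909, 0.729761, 2.06452 ms; sum = 52.316 ms.
Propagation delays (d/s per hop): 120, 0.0085, 9e-05, 0.0188889 ms; sum = 120.027 ms.
Processing at 3 router(s): 3 × 1.4 ms = 4.2 ms.
End-to-end = 176.5 ms.

176.5 ms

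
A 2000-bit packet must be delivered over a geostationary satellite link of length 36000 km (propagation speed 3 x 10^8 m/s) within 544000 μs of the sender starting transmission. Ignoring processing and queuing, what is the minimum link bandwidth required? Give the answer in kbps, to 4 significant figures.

Propagation delay = 36000000 / 300000000 = 120000 μs.
Transmission budget = 544000 − 120000 = 424000 μs.
R ≥ L / t_tx = 2000 bits / 0.424 s = 4.717 kbps.

4.717 kbps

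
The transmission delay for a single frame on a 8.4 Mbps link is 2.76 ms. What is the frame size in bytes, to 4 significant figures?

L = R × t_tx = 8400000 b/s × 0.00276 s = 23184 bits.
In bytes: 23184 / 8 = 2898 bytes.

2898 bytes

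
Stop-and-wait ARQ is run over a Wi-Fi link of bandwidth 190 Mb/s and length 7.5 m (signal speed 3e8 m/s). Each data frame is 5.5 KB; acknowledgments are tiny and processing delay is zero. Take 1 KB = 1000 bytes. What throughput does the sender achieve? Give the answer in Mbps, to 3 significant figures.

t_tx = L/R = 44000/190000000 = 0.000231579 s.
t_prop = 7.5/300000000 = 2.5e-08 s; RTT = 5e-08 s.
Cycle = t_tx + RTT = 0.000231629 s.
Throughput = L / cycle = 44000 / 0.000231629 = 190 Mbps.

190 Mbps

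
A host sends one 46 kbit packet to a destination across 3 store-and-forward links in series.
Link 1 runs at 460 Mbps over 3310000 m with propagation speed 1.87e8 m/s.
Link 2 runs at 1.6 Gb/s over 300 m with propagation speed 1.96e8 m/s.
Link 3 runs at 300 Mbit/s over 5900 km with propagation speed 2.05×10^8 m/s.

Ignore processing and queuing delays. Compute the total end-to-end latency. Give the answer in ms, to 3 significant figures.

46.8 ms

L = 46000 bits.
Transmission delays (L/R per hop): 0.1, 0.02875, 0.153333 ms; sum = 0.282083 ms.
Propagation delays (d/s per hop): 17.7005, 0.00153061, 28.7805 ms; sum = 46.4826 ms.
End-to-end = 46.8 ms.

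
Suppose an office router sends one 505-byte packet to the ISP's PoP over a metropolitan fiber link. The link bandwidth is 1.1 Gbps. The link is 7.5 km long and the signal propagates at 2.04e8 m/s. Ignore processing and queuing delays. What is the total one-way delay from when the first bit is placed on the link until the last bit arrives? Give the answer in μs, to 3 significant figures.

L = 505 × 8 = 4040 bits.
Transmission delay = L/R = 4040 / 1100000000 = 3.67273 μs.
Propagation delay = d/s = 7500 m / 204000000 m/s = 36.7647 μs.
Total = 40.4 μs.

40.4 μs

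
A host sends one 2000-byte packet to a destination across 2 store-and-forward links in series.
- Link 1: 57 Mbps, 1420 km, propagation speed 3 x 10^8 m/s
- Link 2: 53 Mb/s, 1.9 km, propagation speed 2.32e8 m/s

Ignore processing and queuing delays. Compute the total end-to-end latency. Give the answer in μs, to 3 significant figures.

5320 μs

L = 2000 × 8 = 16000 bits.
Transmission delays (L/R per hop): 280.702, 301.887 μs; sum = 582.589 μs.
Propagation delays (d/s per hop): 4733.33, 8.18966 μs; sum = 4741.52 μs.
End-to-end = 5320 μs.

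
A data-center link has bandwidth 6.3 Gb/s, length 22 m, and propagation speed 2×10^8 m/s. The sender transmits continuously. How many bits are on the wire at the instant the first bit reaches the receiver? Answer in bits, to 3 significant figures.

693 bits

Propagation delay = 22 / 200000000 = 1.1e-07 s.
BDP = R × t_prop = 6300000000 × 1.1e-07 = 693 bits.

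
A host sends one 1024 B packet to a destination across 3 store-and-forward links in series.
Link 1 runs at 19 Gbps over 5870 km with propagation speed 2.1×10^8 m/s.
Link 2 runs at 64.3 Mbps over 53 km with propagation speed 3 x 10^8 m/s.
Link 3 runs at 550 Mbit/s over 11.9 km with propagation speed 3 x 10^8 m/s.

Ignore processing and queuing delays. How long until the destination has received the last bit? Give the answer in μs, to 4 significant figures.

28310 μs

L = 1024 × 8 = 8192 bits.
Transmission delays (L/R per hop): 0.431158, 127.403, 14.8945 μs; sum = 142.729 μs.
Propagation delays (d/s per hop): 27952.4, 176.667, 39.6667 μs; sum = 28168.7 μs.
End-to-end = 28310 μs.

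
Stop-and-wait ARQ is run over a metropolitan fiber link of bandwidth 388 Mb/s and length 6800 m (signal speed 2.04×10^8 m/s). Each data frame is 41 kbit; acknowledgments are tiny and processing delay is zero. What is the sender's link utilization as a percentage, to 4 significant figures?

61.32 %

t_tx = L/R = 41000/388000000 = 0.00010567 s.
t_prop = 6800/204000000 = 3.33333e-05 s; RTT = 6.66667e-05 s.
Cycle = t_tx + RTT = 0.000172337 s.
Utilization = t_tx / cycle = 0.00010567/0.000172337 = 61.32 %.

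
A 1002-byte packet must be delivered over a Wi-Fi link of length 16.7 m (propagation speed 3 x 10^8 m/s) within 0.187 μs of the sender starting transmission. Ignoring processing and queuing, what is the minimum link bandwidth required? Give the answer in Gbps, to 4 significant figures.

L = 8016 bits.
Propagation delay = 16.7 / 300000000 = 0.0556667 μs.
Transmission budget = 0.187 − 0.0556667 = 0.131333 μs.
R ≥ L / t_tx = 8016 bits / 1.31333e-07 s = 61.04 Gbps.

61.04 Gbps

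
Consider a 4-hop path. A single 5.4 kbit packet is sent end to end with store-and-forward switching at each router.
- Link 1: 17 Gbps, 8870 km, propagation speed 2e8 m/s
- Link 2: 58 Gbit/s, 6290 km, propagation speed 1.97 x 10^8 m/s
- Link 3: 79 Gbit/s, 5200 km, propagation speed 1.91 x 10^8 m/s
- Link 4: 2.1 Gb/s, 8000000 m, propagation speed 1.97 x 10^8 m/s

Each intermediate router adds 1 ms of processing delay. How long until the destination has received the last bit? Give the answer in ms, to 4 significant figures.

147.1 ms

L = 5400 bits.
Transmission delays (L/R per hop): 0.000317647, 9.31034e-05, 6.83544e-05, 0.00257143 ms; sum = 0.00305053 ms.
Propagation delays (d/s per hop): 44.35, 31.9289, 27.2251, 40.6091 ms; sum = 144.113 ms.
Processing at 3 router(s): 3 × 1 ms = 3 ms.
End-to-end = 147.1 ms.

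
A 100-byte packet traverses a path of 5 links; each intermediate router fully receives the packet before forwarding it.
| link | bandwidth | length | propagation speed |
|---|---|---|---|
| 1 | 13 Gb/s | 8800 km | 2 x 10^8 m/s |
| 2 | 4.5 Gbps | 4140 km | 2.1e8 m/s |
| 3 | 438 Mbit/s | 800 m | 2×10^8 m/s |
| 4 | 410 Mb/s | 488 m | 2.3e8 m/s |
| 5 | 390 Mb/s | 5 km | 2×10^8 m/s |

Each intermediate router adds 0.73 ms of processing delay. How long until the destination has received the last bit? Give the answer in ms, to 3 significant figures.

66.7 ms

L = 100 × 8 = 800 bits.
Transmission delays (L/R per hop): 6.15385e-05, 0.000177778, 0.00182648, 0.00195122, 0.00205128 ms; sum = 0.0060683 ms.
Propagation delays (d/s per hop): 44, 19.7143, 0.004, 0.00212174, 0.025 ms; sum = 63.7454 ms.
Processing at 4 router(s): 4 × 0.73 ms = 2.92 ms.
End-to-end = 66.7 ms.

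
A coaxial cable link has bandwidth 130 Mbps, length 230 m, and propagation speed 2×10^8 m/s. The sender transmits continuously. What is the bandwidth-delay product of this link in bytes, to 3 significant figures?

18.7 bytes

Propagation delay = 230 / 200000000 = 1.15e-06 s.
BDP = R × t_prop = 130000000 × 1.15e-06 = 149.5 bits.
In bytes: 149.5/8 = 18.7 bytes.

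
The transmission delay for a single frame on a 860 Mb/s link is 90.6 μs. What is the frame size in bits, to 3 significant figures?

77900 bits

L = R × t_tx = 860000000 b/s × 9.06e-05 s = 77916 bits.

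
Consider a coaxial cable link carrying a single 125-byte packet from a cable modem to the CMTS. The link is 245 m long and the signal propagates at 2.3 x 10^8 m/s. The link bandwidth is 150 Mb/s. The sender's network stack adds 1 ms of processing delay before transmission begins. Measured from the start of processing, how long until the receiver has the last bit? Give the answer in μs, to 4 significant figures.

L = 125 × 8 = 1000 bits.
Transmission delay = L/R = 1000 / 150000000 = 6.66667 μs.
Propagation delay = d/s = 245 m / 2.3e+08 m/s = 1.06522 μs.
Plus processing delay 1 ms = 1000 μs.
Total = 1008 μs.

1008 μs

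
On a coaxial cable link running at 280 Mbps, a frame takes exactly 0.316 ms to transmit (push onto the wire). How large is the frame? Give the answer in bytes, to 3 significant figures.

11100 bytes

L = R × t_tx = 280000000 b/s × 0.000316 s = 88480 bits.
In bytes: 88480 / 8 = 11100 bytes.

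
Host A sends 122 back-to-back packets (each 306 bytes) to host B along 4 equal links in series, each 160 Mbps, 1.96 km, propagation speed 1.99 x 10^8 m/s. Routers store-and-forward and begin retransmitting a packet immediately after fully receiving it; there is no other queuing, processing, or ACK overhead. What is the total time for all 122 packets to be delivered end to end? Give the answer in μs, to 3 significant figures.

Per-hop transmission t_tx = L/R = 2448/160000000 = 15.3 μs.
Per-hop propagation t_prop = 1960/199000000 = 9.84925 μs.
Pipeline fill: first packet needs 4·t_tx to clear all hops; remaining 121 packets each add one t_tx.
Total = (4+122-1)·t_tx + 4·t_prop = 125·15.3 + 4·9.84925 = 1950 μs.

1950 μs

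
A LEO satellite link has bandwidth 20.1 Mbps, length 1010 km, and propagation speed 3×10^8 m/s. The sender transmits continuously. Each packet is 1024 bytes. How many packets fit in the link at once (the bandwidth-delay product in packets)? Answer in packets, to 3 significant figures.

8.26 packets

Propagation delay = 1010000 / 300000000 = 0.00336667 s.
BDP = R × t_prop = 20100000 × 0.00336667 = 67670 bits.
In packets of 8192 bits: 8.26 packets.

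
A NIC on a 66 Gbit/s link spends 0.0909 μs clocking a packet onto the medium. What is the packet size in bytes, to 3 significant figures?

750 bytes

L = R × t_tx = 66000000000 b/s × 9.09e-08 s = 5999.4 bits.
In bytes: 5999.4 / 8 = 750 bytes.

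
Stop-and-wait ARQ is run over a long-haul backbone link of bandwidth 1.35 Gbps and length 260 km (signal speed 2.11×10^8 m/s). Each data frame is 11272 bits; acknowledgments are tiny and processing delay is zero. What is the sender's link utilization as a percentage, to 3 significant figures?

t_tx = L/R = 11272/1350000000 = 8.34963e-06 s.
t_prop = 260000/211000000 = 0.00123223 s; RTT = 0.00246445 s.
Cycle = t_tx + RTT = 0.0024728 s.
Utilization = t_tx / cycle = 8.34963e-06/0.0024728 = 0.338 %.

0.338 %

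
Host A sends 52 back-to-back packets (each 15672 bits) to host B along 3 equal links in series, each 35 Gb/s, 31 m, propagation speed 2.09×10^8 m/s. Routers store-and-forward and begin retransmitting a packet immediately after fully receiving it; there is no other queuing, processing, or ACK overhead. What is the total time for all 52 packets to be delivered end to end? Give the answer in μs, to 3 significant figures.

Per-hop transmission t_tx = L/R = 15672/35000000000 = 0.447771 μs.
Per-hop propagation t_prop = 31/209000000 = 0.148325 μs.
Pipeline fill: first packet needs 3·t_tx to clear all hops; remaining 51 packets each add one t_tx.
Total = (3+52-1)·t_tx + 3·t_prop = 54·0.447771 + 3·0.148325 = 24.6 μs.

24.6 μs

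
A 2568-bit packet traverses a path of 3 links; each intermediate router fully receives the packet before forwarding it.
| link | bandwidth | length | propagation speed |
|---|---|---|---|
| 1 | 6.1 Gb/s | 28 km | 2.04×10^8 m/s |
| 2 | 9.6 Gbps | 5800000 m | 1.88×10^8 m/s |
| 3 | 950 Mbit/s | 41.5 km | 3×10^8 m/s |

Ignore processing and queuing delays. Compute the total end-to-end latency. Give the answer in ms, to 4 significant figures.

31.13 ms

Transmission delays (L/R per hop): 0.000420984, 0.0002675, 0.00270316 ms; sum = 0.00339164 ms.
Propagation delays (d/s per hop): 0.137255, 30.8511, 0.138333 ms; sum = 31.1267 ms.
End-to-end = 31.13 ms.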